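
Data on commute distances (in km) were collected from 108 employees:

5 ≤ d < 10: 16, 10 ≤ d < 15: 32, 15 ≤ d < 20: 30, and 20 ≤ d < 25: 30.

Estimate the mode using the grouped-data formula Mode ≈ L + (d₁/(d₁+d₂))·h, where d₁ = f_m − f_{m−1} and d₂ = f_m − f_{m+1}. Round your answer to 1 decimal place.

Modal class: 10 ≤ d < 15 (highest frequency 32).
d₁ = 32 − 16 = 16, d₂ = 32 − 30 = 2
Mode ≈ 10 + (16/(16+2)) × 5 = 10 + 4.4444 = 14.4444

14.4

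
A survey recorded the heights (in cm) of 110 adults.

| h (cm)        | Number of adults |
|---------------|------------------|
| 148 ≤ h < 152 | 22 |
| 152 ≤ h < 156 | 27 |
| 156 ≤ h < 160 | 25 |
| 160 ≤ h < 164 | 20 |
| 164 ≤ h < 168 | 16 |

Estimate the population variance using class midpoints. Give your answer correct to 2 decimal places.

Midpoints: 150, 154, 158, 162, 166
n = 110, Σfm = 17304, mean = 157.3091
Σfm² = 2725208
Σf(m − x̄)² = Σfm² − (Σfm)²/n = 2725208 − 17304²/110 = 3131.4909
Population variance = 3131.4909 / 110 = 28.4681

28.47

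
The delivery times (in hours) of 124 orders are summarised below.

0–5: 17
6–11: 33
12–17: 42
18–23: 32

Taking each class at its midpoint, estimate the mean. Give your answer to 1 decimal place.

Midpoints: 2.5, 8.5, 14.5, 20.5
Σfm = 17×2.5 + 33×8.5 + 42×14.5 + 32×20.5 = 1588
n = Σf = 124
Mean = 1588 / 124 = 12.8065

12.8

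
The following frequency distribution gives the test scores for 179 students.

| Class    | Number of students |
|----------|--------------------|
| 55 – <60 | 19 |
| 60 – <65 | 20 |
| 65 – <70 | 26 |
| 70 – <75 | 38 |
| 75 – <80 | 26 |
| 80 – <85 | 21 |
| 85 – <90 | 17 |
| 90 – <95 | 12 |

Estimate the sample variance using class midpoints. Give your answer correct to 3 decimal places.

Midpoints: 57.5, 62.5, 67.5, 72.5, 77.5, 82.5, 87.5, 92.5
n = 179, Σfm = 13197.5, mean = 73.7291
Σfm² = 991068.75
Σf(m − x̄)² = Σfm² − (Σfm)²/n = 991068.75 − 13197.5²/179 = 18029.6089
Sample variance = 18029.6089 / 178 = 101.2899

101.290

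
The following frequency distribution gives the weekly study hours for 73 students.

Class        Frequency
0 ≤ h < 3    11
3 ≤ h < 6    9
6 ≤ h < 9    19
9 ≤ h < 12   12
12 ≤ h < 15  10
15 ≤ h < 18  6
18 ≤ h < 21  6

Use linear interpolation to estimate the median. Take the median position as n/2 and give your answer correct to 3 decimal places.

8.605

Cumulative frequencies: 11, 20, 39, 51, 61, 67, 73
n = 73; position = n/2 = 36.5.
This falls in the class 6 ≤ h < 9: L = 6, F = 20, f = 19, h = 3.
Median ≈ 6 + ((36.5 − 20) / 19) × 3 = 8.6053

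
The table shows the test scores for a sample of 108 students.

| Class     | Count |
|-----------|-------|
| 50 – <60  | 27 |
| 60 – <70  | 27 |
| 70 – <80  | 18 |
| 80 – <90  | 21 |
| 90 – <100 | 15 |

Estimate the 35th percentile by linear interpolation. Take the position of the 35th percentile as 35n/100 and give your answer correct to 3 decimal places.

Cumulative frequencies: 27, 54, 72, 93, 108
n = 108; position = 35n/100 = 37.8.
This falls in the class 60 – <70: L = 60, F = 27, f = 27, h = 10.
35th percentile ≈ 60 + ((37.8 − 27) / 27) × 10 = 64.0000

64.000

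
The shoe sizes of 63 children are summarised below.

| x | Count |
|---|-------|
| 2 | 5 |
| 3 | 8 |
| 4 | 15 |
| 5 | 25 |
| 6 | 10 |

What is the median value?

Cumulative frequencies: 5, 13, 28, 53, 63
n = 63, so the median is the value in position (n+1)/2 = 32.
Position 32 falls at value 5.

5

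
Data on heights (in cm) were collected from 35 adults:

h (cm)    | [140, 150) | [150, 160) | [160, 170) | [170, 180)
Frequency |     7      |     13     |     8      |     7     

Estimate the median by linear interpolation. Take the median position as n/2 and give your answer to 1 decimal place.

158.1

Cumulative frequencies: 7, 20, 28, 35
n = 35; position = n/2 = 17.5.
This falls in the class [150, 160): L = 150, F = 7, f = 13, h = 10.
Median ≈ 150 + ((17.5 − 7) / 13) × 10 = 158.0769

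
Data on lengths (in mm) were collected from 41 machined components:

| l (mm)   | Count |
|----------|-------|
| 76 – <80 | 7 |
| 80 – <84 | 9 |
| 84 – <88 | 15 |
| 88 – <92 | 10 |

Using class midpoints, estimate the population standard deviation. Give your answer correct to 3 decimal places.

4.091

Midpoints: 78, 82, 86, 90
n = 41, Σfm = 3474, mean = 84.7317
Σfm² = 295044
Σf(m − x̄)² = Σfm² − (Σfm)²/n = 295044 − 3474²/41 = 686.0488
Population variance = 686.0488 / 41 = 16.7329
Standard deviation = √16.7329 = 4.0906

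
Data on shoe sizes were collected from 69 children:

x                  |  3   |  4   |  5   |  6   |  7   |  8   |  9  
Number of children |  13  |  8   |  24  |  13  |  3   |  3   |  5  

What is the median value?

5

Cumulative frequencies: 13, 21, 45, 58, 61, 64, 69
n = 69, so the median is the value in position (n+1)/2 = 35.
Position 35 falls at value 5.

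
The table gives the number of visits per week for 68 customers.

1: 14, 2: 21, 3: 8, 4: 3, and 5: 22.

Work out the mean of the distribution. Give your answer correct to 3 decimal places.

Values: 1, 2, 3, 4, 5
Σfx = 14×1 + 21×2 + 8×3 + 3×4 + 22×5 = 202
n = Σf = 68
Mean = 202 / 68 = 2.9706

2.971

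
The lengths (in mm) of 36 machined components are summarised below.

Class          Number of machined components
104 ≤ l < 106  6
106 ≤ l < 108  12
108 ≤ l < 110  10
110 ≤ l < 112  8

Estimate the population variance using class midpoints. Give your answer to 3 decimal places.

Midpoints: 105, 107, 109, 111
n = 36, Σfm = 3892, mean = 108.1111
Σfm² = 420916
Σf(m − x̄)² = Σfm² − (Σfm)²/n = 420916 − 3892²/36 = 147.5556
Population variance = 147.5556 / 36 = 4.0988

4.099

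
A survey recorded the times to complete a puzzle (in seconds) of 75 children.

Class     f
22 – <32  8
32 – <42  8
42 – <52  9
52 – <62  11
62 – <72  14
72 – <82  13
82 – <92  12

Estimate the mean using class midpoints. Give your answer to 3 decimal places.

60.600

Midpoints: 27, 37, 47, 57, 67, 77, 87
Σfm = 8×27 + 8×37 + 9×47 + 11×57 + 14×67 + 13×77 + 12×87 = 4545
n = Σf = 75
Mean = 4545 / 75 = 60.6000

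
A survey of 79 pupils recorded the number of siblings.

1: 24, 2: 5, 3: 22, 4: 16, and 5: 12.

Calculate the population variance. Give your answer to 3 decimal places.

2.062

Values: 1, 2, 3, 4, 5
n = 79, Σfx = 224, mean = 2.8354
Σfx² = 798
Σf(x − x̄)² = Σfx² − (Σfx)²/n = 798 − 224²/79 = 162.8608
Population variance = 162.8608 / 79 = 2.0615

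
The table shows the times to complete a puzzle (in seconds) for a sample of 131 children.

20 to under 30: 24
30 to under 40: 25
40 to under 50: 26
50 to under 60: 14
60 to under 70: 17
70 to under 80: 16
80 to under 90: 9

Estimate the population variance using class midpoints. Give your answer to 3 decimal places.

354.525

Midpoints: 25, 35, 45, 55, 65, 75, 85
n = 131, Σfm = 6485, mean = 49.5038
Σfm² = 367475
Σf(m − x̄)² = Σfm² − (Σfm)²/n = 367475 − 6485²/131 = 46442.7481
Population variance = 46442.7481 / 131 = 354.5248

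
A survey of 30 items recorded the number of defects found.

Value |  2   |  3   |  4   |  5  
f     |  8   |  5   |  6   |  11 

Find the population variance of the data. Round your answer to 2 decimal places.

1.49

Values: 2, 3, 4, 5
n = 30, Σfx = 110, mean = 3.6667
Σfx² = 448
Σf(x − x̄)² = Σfx² − (Σfx)²/n = 448 − 110²/30 = 44.6667
Population variance = 44.6667 / 30 = 1.4889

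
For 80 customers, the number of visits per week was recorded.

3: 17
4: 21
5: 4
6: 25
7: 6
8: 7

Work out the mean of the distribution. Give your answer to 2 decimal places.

Values: 3, 4, 5, 6, 7, 8
Σfx = 17×3 + 21×4 + 4×5 + 25×6 + 6×7 + 7×8 = 403
n = Σf = 80
Mean = 403 / 80 = 5.0375

5.04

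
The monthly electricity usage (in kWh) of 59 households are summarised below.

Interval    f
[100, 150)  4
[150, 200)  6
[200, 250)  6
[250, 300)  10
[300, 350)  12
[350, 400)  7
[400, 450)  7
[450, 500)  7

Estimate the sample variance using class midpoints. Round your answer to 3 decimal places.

Midpoints: 125, 175, 225, 275, 325, 375, 425, 475
n = 59, Σfm = 18475, mean = 313.1356
Σfm² = 6401875
Σf(m − x̄)² = Σfm² − (Σfm)²/n = 6401875 − 18475²/59 = 616694.9153
Sample variance = 616694.9153 / 58 = 10632.6710

10632.671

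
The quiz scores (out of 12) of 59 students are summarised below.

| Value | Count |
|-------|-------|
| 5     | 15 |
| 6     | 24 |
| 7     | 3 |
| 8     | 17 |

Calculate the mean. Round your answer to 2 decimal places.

6.37

Values: 5, 6, 7, 8
Σfx = 15×5 + 24×6 + 3×7 + 17×8 = 376
n = Σf = 59
Mean = 376 / 59 = 6.3729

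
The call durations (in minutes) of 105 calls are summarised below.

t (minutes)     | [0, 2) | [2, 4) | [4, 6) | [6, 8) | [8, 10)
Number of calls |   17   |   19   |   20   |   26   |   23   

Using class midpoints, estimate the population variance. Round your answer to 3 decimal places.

Midpoints: 1, 3, 5, 7, 9
n = 105, Σfm = 563, mean = 5.3619
Σfm² = 3825
Σf(m − x̄)² = Σfm² − (Σfm)²/n = 3825 − 563²/105 = 806.2476
Population variance = 806.2476 / 105 = 7.6785

7.679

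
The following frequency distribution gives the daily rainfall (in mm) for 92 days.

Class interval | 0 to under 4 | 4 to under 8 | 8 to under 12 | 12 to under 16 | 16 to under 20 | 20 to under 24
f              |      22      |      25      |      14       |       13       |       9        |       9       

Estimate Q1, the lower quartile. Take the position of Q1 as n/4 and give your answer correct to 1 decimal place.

Cumulative frequencies: 22, 47, 61, 74, 83, 92
n = 92; position = n/4 = 23.
This falls in the class 4 to under 8: L = 4, F = 22, f = 25, h = 4.
Lower quartile ≈ 4 + ((23 − 22) / 25) × 4 = 4.1600

4.2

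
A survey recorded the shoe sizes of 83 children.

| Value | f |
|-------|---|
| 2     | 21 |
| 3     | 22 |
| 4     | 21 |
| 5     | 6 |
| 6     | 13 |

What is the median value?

Cumulative frequencies: 21, 43, 64, 70, 83
n = 83, so the median is the value in position (n+1)/2 = 42.
Position 42 falls at value 3.

3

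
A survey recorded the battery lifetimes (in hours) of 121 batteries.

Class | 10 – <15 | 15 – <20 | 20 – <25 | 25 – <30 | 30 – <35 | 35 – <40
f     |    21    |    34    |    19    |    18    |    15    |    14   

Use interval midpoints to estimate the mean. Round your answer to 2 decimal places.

23.08

Midpoints: 12.5, 17.5, 22.5, 27.5, 32.5, 37.5
Σfm = 21×12.5 + 34×17.5 + 19×22.5 + 18×27.5 + 15×32.5 + 14×37.5 = 2792.5
n = Σf = 121
Mean = 2792.5 / 121 = 23.0785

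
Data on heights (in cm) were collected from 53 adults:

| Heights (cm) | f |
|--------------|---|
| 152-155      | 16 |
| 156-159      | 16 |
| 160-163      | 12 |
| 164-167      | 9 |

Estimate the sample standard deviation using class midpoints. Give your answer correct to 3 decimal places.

4.307

Midpoints: 153.5, 157.5, 161.5, 165.5
n = 53, Σfm = 8403.5, mean = 158.5566
Σfm² = 1333395.25
Σf(m − x̄)² = Σfm² − (Σfm)²/n = 1333395.25 − 8403.5²/53 = 964.8302
Sample variance = 964.8302 / 52 = 18.5544
Standard deviation = √18.5544 = 4.3075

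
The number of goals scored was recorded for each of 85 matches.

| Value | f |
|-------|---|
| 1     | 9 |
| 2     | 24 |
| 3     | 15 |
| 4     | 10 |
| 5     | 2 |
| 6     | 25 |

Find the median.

Cumulative frequencies: 9, 33, 48, 58, 60, 85
n = 85, so the median is the value in position (n+1)/2 = 43.
Position 43 falls at value 3.

3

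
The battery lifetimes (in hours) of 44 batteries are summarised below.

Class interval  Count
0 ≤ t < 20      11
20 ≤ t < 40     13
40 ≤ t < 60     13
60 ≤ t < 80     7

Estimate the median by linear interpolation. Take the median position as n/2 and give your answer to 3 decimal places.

36.923

Cumulative frequencies: 11, 24, 37, 44
n = 44; position = n/2 = 22.
This falls in the class 20 ≤ t < 40: L = 20, F = 11, f = 13, h = 20.
Median ≈ 20 + ((22 − 11) / 13) × 20 = 36.9231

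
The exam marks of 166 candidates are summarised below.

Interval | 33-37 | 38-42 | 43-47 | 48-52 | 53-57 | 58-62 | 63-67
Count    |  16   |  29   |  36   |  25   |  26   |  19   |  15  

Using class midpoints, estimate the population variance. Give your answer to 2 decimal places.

79.28

Midpoints: 35, 40, 45, 50, 55, 60, 65
n = 166, Σfm = 8135, mean = 49.0060
Σfm² = 411825
Σf(m − x̄)² = Σfm² − (Σfm)²/n = 411825 − 8135²/166 = 13160.9940
Population variance = 13160.9940 / 166 = 79.2831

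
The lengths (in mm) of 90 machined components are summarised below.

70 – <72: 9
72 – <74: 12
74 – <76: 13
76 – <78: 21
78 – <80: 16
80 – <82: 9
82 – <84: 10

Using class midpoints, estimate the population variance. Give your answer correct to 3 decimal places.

12.622

Midpoints: 71, 73, 75, 77, 79, 81, 83
n = 90, Σfm = 6930, mean = 77.0000
Σfm² = 534746
Σf(m − x̄)² = Σfm² − (Σfm)²/n = 534746 − 6930²/90 = 1136.0000
Population variance = 1136.0000 / 90 = 12.6222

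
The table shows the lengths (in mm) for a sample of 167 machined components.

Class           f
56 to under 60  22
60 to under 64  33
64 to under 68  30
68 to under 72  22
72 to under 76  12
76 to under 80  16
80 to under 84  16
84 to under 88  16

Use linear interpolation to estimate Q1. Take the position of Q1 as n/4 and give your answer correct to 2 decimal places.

62.39

Cumulative frequencies: 22, 55, 85, 107, 119, 135, 151, 167
n = 167; position = n/4 = 41.75.
This falls in the class 60 to under 64: L = 60, F = 22, f = 33, h = 4.
Lower quartile ≈ 60 + ((41.75 − 22) / 33) × 4 = 62.3939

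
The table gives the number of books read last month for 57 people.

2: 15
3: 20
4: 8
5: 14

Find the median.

Cumulative frequencies: 15, 35, 43, 57
n = 57, so the median is the value in position (n+1)/2 = 29.
Position 29 falls at value 3.

3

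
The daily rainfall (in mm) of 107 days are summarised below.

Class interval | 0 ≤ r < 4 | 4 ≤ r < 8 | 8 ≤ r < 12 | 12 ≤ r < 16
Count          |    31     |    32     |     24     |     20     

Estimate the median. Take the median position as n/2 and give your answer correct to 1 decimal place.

6.8

Cumulative frequencies: 31, 63, 87, 107
n = 107; position = n/2 = 53.5.
This falls in the class 4 ≤ r < 8: L = 4, F = 31, f = 32, h = 4.
Median ≈ 4 + ((53.5 − 31) / 32) × 4 = 6.8125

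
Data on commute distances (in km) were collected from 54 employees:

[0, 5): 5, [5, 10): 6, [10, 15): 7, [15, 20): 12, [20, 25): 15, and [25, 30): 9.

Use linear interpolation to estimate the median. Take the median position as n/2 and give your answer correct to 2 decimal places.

18.75

Cumulative frequencies: 5, 11, 18, 30, 45, 54
n = 54; position = n/2 = 27.
This falls in the class [15, 20): L = 15, F = 18, f = 12, h = 5.
Median ≈ 15 + ((27 − 18) / 12) × 5 = 18.7500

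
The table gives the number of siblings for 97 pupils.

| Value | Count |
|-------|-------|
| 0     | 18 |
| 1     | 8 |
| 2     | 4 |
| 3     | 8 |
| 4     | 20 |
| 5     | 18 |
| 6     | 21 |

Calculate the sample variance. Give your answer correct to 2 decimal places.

4.77

Values: 0, 1, 2, 3, 4, 5, 6
n = 97, Σfx = 336, mean = 3.4639
Σfx² = 1622
Σf(x − x̄)² = Σfx² − (Σfx)²/n = 1622 − 336²/97 = 458.1237
Sample variance = 458.1237 / 96 = 4.7721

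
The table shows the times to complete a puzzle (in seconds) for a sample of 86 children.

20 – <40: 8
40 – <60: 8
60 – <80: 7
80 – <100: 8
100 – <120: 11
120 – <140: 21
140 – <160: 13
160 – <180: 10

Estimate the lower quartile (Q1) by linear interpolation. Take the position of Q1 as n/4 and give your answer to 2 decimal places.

75.71

Cumulative frequencies: 8, 16, 23, 31, 42, 63, 76, 86
n = 86; position = n/4 = 21.5.
This falls in the class 60 – <80: L = 60, F = 16, f = 7, h = 20.
Lower quartile ≈ 60 + ((21.5 − 16) / 7) × 20 = 75.7143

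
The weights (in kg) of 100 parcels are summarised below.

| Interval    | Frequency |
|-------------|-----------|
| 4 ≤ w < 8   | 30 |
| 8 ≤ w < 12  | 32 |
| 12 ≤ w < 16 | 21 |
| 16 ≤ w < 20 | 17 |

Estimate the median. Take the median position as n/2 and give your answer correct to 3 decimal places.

Cumulative frequencies: 30, 62, 83, 100
n = 100; position = n/2 = 50.
This falls in the class 8 ≤ w < 12: L = 8, F = 30, f = 32, h = 4.
Median ≈ 8 + ((50 − 30) / 32) × 4 = 10.5000

10.500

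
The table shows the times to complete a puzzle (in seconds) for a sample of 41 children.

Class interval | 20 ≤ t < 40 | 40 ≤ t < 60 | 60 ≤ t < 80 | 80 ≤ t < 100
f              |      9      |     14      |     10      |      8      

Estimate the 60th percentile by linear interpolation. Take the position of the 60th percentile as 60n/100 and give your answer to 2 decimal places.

Cumulative frequencies: 9, 23, 33, 41
n = 41; position = 60n/100 = 24.6.
This falls in the class 60 ≤ t < 80: L = 60, F = 23, f = 10, h = 20.
60th percentile ≈ 60 + ((24.6 − 23) / 10) × 20 = 63.2000

63.20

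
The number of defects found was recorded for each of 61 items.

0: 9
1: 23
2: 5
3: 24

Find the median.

1

Cumulative frequencies: 9, 32, 37, 61
n = 61, so the median is the value in position (n+1)/2 = 31.
Position 31 falls at value 1.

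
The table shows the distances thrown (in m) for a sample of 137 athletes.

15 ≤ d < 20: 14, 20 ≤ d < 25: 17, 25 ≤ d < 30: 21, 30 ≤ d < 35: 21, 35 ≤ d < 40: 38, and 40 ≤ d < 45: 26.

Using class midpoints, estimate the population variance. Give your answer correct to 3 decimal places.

65.081

Midpoints: 17.5, 22.5, 27.5, 32.5, 37.5, 42.5
n = 137, Σfm = 4417.5, mean = 32.2445
Σfm² = 151356.25
Σf(m − x̄)² = Σfm² − (Σfm)²/n = 151356.25 − 4417.5²/137 = 8916.0584
Population variance = 8916.0584 / 137 = 65.0807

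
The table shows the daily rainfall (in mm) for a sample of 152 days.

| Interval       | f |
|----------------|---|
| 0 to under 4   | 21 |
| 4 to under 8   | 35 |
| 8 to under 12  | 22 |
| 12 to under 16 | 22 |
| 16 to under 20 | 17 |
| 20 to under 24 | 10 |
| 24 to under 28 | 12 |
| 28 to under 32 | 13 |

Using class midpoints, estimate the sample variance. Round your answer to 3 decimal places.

Midpoints: 2, 6, 10, 14, 18, 22, 26, 30
n = 152, Σfm = 2008, mean = 13.2105
Σfm² = 38016
Σf(m − x̄)² = Σfm² − (Σfm)²/n = 38016 − 2008²/152 = 11489.2632
Sample variance = 11489.2632 / 151 = 76.0878

76.088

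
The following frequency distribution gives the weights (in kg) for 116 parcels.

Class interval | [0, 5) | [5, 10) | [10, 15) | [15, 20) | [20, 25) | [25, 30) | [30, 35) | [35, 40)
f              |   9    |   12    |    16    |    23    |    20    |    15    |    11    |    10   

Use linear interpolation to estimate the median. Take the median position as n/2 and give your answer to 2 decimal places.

Cumulative frequencies: 9, 21, 37, 60, 80, 95, 106, 116
n = 116; position = n/2 = 58.
This falls in the class [15, 20): L = 15, F = 37, f = 23, h = 5.
Median ≈ 15 + ((58 − 37) / 23) × 5 = 19.5652

19.57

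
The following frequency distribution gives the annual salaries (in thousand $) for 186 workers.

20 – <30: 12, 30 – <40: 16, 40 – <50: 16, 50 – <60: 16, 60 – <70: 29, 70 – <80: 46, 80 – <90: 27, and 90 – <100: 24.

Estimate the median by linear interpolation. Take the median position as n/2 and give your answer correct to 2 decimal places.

70.87

Cumulative frequencies: 12, 28, 44, 60, 89, 135, 162, 186
n = 186; position = n/2 = 93.
This falls in the class 70 – <80: L = 70, F = 89, f = 46, h = 10.
Median ≈ 70 + ((93 − 89) / 46) × 10 = 70.8696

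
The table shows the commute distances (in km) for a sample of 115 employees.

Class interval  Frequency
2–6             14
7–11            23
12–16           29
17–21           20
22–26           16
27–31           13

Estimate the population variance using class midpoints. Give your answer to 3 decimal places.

Midpoints: 4, 9, 14, 19, 24, 29
n = 115, Σfm = 1810, mean = 15.7391
Σfm² = 35140
Σf(m − x̄)² = Σfm² − (Σfm)²/n = 35140 − 1810²/115 = 6652.1739
Population variance = 6652.1739 / 115 = 57.8450

57.845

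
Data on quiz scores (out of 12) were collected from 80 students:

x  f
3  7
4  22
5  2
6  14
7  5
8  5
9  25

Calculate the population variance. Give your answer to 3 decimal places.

Values: 3, 4, 5, 6, 7, 8, 9
n = 80, Σfx = 503, mean = 6.2875
Σfx² = 3559
Σf(x − x̄)² = Σfx² − (Σfx)²/n = 3559 − 503²/80 = 396.3875
Population variance = 396.3875 / 80 = 4.9548

4.955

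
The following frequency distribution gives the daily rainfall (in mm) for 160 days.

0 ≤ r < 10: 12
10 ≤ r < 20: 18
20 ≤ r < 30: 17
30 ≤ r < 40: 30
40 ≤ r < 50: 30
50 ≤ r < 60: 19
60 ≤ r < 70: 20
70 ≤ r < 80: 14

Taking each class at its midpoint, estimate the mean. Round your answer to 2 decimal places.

Midpoints: 5, 15, 25, 35, 45, 55, 65, 75
Σfm = 12×5 + 18×15 + 17×25 + 30×35 + 30×45 + 19×55 + 20×65 + 14×75 = 6550
n = Σf = 160
Mean = 6550 / 160 = 40.9375

40.94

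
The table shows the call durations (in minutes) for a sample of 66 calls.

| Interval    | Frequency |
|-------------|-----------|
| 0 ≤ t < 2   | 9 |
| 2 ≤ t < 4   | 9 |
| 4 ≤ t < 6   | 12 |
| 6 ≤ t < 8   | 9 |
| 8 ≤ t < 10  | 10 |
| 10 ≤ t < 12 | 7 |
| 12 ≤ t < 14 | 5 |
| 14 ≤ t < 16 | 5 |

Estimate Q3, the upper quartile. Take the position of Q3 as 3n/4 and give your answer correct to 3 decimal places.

10.143

Cumulative frequencies: 9, 18, 30, 39, 49, 56, 61, 66
n = 66; position = 3n/4 = 49.5.
This falls in the class 10 ≤ t < 12: L = 10, F = 49, f = 7, h = 2.
Upper quartile ≈ 10 + ((49.5 − 49) / 7) × 2 = 10.1429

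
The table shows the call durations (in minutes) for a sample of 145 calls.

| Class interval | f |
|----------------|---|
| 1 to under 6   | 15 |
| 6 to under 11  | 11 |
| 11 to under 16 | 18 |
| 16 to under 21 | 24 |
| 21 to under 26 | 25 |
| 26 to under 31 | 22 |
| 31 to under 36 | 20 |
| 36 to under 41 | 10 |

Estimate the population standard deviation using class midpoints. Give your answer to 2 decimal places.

10.18

Midpoints: 3.5, 8.5, 13.5, 18.5, 23.5, 28.5, 33.5, 38.5
n = 145, Σfm = 3102.5, mean = 21.3966
Σfm² = 81416.25
Σf(m − x̄)² = Σfm² − (Σfm)²/n = 81416.25 − 3102.5²/145 = 15033.4483
Population variance = 15033.4483 / 145 = 103.6790
Standard deviation = √103.6790 = 10.1823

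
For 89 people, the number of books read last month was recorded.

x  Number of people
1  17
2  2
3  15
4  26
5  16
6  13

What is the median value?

Cumulative frequencies: 17, 19, 34, 60, 76, 89
n = 89, so the median is the value in position (n+1)/2 = 45.
Position 45 falls at value 4.

4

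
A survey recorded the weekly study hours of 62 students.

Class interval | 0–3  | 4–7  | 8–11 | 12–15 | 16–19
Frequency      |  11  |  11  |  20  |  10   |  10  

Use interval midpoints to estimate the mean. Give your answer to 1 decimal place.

9.3

Midpoints: 1.5, 5.5, 9.5, 13.5, 17.5
Σfm = 11×1.5 + 11×5.5 + 20×9.5 + 10×13.5 + 10×17.5 = 577
n = Σf = 62
Mean = 577 / 62 = 9.3065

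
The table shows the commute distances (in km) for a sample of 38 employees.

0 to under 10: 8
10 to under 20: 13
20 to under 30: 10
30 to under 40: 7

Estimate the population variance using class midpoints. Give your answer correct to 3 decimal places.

Midpoints: 5, 15, 25, 35
n = 38, Σfm = 730, mean = 19.2105
Σfm² = 17950
Σf(m − x̄)² = Σfm² − (Σfm)²/n = 17950 − 730²/38 = 3926.3158
Population variance = 3926.3158 / 38 = 103.3241

103.324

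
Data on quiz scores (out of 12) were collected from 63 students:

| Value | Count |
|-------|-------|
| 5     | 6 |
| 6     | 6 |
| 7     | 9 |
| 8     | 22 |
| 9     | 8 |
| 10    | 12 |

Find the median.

8

Cumulative frequencies: 6, 12, 21, 43, 51, 63
n = 63, so the median is the value in position (n+1)/2 = 32.
Position 32 falls at value 8.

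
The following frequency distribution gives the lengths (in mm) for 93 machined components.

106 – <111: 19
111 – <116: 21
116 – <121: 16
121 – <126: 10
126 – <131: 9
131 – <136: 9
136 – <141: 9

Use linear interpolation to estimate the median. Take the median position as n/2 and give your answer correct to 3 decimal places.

118.031

Cumulative frequencies: 19, 40, 56, 66, 75, 84, 93
n = 93; position = n/2 = 46.5.
This falls in the class 116 – <121: L = 116, F = 40, f = 16, h = 5.
Median ≈ 116 + ((46.5 − 40) / 16) × 5 = 118.0312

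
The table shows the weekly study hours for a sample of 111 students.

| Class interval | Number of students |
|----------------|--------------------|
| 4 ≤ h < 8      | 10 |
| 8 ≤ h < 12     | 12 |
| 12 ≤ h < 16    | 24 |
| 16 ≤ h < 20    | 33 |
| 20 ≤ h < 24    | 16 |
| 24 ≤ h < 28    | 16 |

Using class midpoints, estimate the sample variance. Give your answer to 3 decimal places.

34.021

Midpoints: 6, 10, 14, 18, 22, 26
n = 111, Σfm = 1878, mean = 16.9189
Σfm² = 35516
Σf(m − x̄)² = Σfm² − (Σfm)²/n = 35516 − 1878²/111 = 3742.2703
Sample variance = 3742.2703 / 110 = 34.0206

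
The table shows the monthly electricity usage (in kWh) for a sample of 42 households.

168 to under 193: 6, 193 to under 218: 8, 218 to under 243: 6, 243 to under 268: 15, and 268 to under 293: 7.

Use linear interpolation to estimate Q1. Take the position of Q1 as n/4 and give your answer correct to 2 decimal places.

207.06

Cumulative frequencies: 6, 14, 20, 35, 42
n = 42; position = n/4 = 10.5.
This falls in the class 193 to under 218: L = 193, F = 6, f = 8, h = 25.
Lower quartile ≈ 193 + ((10.5 − 6) / 8) × 25 = 207.0625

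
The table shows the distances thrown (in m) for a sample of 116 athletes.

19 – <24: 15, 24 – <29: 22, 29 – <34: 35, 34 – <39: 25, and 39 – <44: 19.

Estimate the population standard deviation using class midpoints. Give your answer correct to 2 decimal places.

Midpoints: 21.5, 26.5, 31.5, 36.5, 41.5
n = 116, Σfm = 3709, mean = 31.9741
Σfm² = 123141
Σf(m − x̄)² = Σfm² − (Σfm)²/n = 123141 − 3709²/116 = 4548.9224
Population variance = 4548.9224 / 116 = 39.2148
Standard deviation = √39.2148 = 6.2622

6.26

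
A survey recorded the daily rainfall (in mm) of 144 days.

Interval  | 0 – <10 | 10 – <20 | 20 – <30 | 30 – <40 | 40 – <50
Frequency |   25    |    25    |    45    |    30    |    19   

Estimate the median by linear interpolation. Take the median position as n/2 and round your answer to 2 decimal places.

24.89

Cumulative frequencies: 25, 50, 95, 125, 144
n = 144; position = n/2 = 72.
This falls in the class 20 – <30: L = 20, F = 50, f = 45, h = 10.
Median ≈ 20 + ((72 − 50) / 45) × 10 = 24.8889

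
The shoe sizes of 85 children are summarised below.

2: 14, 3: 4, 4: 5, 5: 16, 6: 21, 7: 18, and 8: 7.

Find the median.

Cumulative frequencies: 14, 18, 23, 39, 60, 78, 85
n = 85, so the median is the value in position (n+1)/2 = 43.
Position 43 falls at value 6.

6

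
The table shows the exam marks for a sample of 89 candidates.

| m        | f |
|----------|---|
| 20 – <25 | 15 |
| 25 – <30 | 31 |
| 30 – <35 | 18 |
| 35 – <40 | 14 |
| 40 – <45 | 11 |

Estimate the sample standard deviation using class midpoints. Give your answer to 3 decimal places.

Midpoints: 22.5, 27.5, 32.5, 37.5, 42.5
n = 89, Σfm = 2767.5, mean = 31.0955
Σfm² = 89606.25
Σf(m − x̄)² = Σfm² − (Σfm)²/n = 89606.25 − 2767.5²/89 = 3549.4382
Sample variance = 3549.4382 / 88 = 40.3345
Standard deviation = √40.3345 = 6.3509

6.351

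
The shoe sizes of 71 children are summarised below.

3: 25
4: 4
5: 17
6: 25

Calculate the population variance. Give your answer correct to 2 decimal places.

1.65

Values: 3, 4, 5, 6
n = 71, Σfx = 326, mean = 4.5915
Σfx² = 1614
Σf(x − x̄)² = Σfx² − (Σfx)²/n = 1614 − 326²/71 = 117.1549
Population variance = 117.1549 / 71 = 1.6501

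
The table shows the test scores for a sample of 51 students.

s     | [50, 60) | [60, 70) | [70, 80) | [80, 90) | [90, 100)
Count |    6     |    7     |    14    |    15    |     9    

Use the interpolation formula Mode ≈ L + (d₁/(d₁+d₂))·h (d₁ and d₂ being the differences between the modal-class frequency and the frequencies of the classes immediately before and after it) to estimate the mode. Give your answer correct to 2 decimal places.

81.43

Modal class: [80, 90) (highest frequency 15).
d₁ = 15 − 14 = 1, d₂ = 15 − 9 = 6
Mode ≈ 80 + (1/(1+6)) × 10 = 80 + 1.4286 = 81.4286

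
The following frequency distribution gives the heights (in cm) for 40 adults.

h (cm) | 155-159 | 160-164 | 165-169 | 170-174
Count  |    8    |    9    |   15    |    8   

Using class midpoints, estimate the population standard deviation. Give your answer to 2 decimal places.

Midpoints: 157, 162, 167, 172
n = 40, Σfm = 6595, mean = 164.8750
Σfm² = 1088395
Σf(m − x̄)² = Σfm² − (Σfm)²/n = 1088395 − 6595²/40 = 1044.3750
Population variance = 1044.3750 / 40 = 26.1094
Standard deviation = √26.1094 = 5.1097

5.11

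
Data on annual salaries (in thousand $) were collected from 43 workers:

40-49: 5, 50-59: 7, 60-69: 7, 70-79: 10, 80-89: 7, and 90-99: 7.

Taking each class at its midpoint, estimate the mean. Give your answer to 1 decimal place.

Midpoints: 44.5, 54.5, 64.5, 74.5, 84.5, 94.5
Σfm = 5×44.5 + 7×54.5 + 7×64.5 + 10×74.5 + 7×84.5 + 7×94.5 = 3053.5
n = Σf = 43
Mean = 3053.5 / 43 = 71.0116

71.0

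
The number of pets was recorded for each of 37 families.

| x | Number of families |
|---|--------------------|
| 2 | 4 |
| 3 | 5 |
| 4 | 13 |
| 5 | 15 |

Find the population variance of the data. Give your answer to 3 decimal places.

0.970

Values: 2, 3, 4, 5
n = 37, Σfx = 150, mean = 4.0541
Σfx² = 644
Σf(x − x̄)² = Σfx² − (Σfx)²/n = 644 − 150²/37 = 35.8919
Population variance = 35.8919 / 37 = 0.9701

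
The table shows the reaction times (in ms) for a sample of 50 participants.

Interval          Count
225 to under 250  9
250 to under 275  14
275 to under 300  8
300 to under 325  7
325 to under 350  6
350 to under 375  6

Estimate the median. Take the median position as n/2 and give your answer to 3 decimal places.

Cumulative frequencies: 9, 23, 31, 38, 44, 50
n = 50; position = n/2 = 25.
This falls in the class 275 to under 300: L = 275, F = 23, f = 8, h = 25.
Median ≈ 275 + ((25 − 23) / 8) × 25 = 281.2500

281.250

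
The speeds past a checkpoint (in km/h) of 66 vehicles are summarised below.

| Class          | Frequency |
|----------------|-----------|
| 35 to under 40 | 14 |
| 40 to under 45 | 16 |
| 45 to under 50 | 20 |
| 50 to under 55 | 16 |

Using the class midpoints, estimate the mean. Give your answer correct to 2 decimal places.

Midpoints: 37.5, 42.5, 47.5, 52.5
Σfm = 14×37.5 + 16×42.5 + 20×47.5 + 16×52.5 = 2995
n = Σf = 66
Mean = 2995 / 66 = 45.3788

45.38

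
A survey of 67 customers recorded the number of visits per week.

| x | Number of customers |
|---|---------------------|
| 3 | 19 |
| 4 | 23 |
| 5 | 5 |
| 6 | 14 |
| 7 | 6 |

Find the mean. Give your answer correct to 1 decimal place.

Values: 3, 4, 5, 6, 7
Σfx = 19×3 + 23×4 + 5×5 + 14×6 + 6×7 = 300
n = Σf = 67
Mean = 300 / 67 = 4.4776

4.5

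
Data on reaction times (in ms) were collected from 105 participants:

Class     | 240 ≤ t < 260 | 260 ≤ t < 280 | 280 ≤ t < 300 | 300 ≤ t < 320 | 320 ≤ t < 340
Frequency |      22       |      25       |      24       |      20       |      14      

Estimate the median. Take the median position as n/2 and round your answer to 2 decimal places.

284.58

Cumulative frequencies: 22, 47, 71, 91, 105
n = 105; position = n/2 = 52.5.
This falls in the class 280 ≤ t < 300: L = 280, F = 47, f = 24, h = 20.
Median ≈ 280 + ((52.5 − 47) / 24) × 20 = 284.5833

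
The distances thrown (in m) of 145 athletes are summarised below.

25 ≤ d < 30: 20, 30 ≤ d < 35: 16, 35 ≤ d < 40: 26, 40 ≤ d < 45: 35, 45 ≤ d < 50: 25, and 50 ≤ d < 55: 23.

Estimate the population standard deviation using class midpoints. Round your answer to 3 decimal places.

Midpoints: 27.5, 32.5, 37.5, 42.5, 47.5, 52.5
n = 145, Σfm = 5927.5, mean = 40.8793
Σfm² = 251606.25
Σf(m − x̄)² = Σfm² − (Σfm)²/n = 251606.25 − 5927.5²/145 = 9294.1379
Population variance = 9294.1379 / 145 = 64.0975
Standard deviation = √64.0975 = 8.0061

8.006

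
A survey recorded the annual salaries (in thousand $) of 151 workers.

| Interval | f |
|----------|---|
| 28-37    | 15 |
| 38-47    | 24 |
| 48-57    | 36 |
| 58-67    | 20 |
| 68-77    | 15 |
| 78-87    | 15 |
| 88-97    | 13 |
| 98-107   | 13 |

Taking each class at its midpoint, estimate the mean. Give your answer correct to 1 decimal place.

Midpoints: 32.5, 42.5, 52.5, 62.5, 72.5, 82.5, 92.5, 102.5
Σfm = 15×32.5 + 24×42.5 + 36×52.5 + 20×62.5 + 15×72.5 + 15×82.5 + 13×92.5 + 13×102.5 = 9507.5
n = Σf = 151
Mean = 9507.5 / 151 = 62.9636

63.0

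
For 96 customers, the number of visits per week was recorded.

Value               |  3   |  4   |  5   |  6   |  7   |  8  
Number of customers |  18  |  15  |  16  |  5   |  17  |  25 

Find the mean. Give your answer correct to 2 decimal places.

Values: 3, 4, 5, 6, 7, 8
Σfx = 18×3 + 15×4 + 16×5 + 5×6 + 17×7 + 25×8 = 543
n = Σf = 96
Mean = 543 / 96 = 5.6562

5.66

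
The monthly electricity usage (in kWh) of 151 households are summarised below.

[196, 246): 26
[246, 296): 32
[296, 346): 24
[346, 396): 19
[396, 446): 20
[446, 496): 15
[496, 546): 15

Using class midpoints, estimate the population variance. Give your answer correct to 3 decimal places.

Midpoints: 221, 271, 321, 371, 421, 471, 521
n = 151, Σfm = 52471, mean = 347.4901
Σfm² = 19652191
Σf(m − x̄)² = Σfm² − (Σfm)²/n = 19652191 − 52471²/151 = 1419039.7351
Population variance = 1419039.7351 / 151 = 9397.6141

9397.614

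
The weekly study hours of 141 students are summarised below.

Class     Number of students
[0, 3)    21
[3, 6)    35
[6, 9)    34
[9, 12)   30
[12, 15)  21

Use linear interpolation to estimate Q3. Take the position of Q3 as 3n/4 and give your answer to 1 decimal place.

Cumulative frequencies: 21, 56, 90, 120, 141
n = 141; position = 3n/4 = 105.75.
This falls in the class [9, 12): L = 9, F = 90, f = 30, h = 3.
Upper quartile ≈ 9 + ((105.75 − 90) / 30) × 3 = 10.5750

10.6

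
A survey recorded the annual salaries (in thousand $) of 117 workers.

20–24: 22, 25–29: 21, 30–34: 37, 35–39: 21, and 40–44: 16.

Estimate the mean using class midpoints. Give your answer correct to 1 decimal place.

Midpoints: 22, 27, 32, 37, 42
Σfm = 22×22 + 21×27 + 37×32 + 21×37 + 16×42 = 3684
n = Σf = 117
Mean = 3684 / 117 = 31.4872

31.5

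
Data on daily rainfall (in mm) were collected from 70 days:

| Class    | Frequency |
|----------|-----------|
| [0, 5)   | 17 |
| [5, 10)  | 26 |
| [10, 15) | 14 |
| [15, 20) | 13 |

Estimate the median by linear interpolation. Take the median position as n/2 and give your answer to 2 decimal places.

Cumulative frequencies: 17, 43, 57, 70
n = 70; position = n/2 = 35.
This falls in the class [5, 10): L = 5, F = 17, f = 26, h = 5.
Median ≈ 5 + ((35 − 17) / 26) × 5 = 8.4615

8.46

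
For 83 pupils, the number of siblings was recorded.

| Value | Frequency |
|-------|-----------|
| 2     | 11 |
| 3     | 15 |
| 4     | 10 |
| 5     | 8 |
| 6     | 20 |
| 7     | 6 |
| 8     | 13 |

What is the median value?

Cumulative frequencies: 11, 26, 36, 44, 64, 70, 83
n = 83, so the median is the value in position (n+1)/2 = 42.
Position 42 falls at value 5.

5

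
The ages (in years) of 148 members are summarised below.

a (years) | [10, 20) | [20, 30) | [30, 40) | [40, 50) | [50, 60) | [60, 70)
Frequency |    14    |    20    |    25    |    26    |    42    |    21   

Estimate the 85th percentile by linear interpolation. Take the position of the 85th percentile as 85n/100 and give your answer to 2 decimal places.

59.71

Cumulative frequencies: 14, 34, 59, 85, 127, 148
n = 148; position = 85n/100 = 125.8.
This falls in the class [50, 60): L = 50, F = 85, f = 42, h = 10.
85th percentile ≈ 50 + ((125.8 − 85) / 42) × 10 = 59.7143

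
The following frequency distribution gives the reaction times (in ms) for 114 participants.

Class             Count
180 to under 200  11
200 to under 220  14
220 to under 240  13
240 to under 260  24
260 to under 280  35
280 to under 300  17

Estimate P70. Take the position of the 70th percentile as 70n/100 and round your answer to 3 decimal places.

Cumulative frequencies: 11, 25, 38, 62, 97, 114
n = 114; position = 70n/100 = 79.8.
This falls in the class 260 to under 280: L = 260, F = 62, f = 35, h = 20.
70th percentile ≈ 260 + ((79.8 − 62) / 35) × 20 = 270.1714

270.171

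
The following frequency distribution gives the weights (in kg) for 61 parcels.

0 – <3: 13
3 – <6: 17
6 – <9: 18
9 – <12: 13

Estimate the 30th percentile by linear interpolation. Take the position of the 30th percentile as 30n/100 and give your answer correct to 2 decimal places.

Cumulative frequencies: 13, 30, 48, 61
n = 61; position = 30n/100 = 18.3.
This falls in the class 3 – <6: L = 3, F = 13, f = 17, h = 3.
30th percentile ≈ 3 + ((18.3 − 13) / 17) × 3 = 3.9353

3.94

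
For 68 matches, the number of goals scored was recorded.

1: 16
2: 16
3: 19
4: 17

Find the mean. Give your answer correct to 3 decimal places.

Values: 1, 2, 3, 4
Σfx = 16×1 + 16×2 + 19×3 + 17×4 = 173
n = Σf = 68
Mean = 173 / 68 = 2.5441

2.544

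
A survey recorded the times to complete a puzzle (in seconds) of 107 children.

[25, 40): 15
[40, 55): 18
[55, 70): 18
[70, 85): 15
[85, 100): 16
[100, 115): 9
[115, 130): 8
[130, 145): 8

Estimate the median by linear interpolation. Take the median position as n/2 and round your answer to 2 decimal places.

72.50

Cumulative frequencies: 15, 33, 51, 66, 82, 91, 99, 107
n = 107; position = n/2 = 53.5.
This falls in the class [70, 85): L = 70, F = 51, f = 15, h = 15.
Median ≈ 70 + ((53.5 − 51) / 15) × 15 = 72.5000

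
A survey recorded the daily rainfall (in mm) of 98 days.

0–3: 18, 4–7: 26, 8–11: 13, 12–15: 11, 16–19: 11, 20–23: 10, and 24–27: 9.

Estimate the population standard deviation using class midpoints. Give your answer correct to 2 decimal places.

Midpoints: 1.5, 5.5, 9.5, 13.5, 17.5, 21.5, 25.5
n = 98, Σfm = 1079, mean = 11.0102
Σfm² = 17848.5
Σf(m − x̄)² = Σfm² − (Σfm)²/n = 17848.5 − 1079²/98 = 5968.4898
Population variance = 5968.4898 / 98 = 60.9030
Standard deviation = √60.9030 = 7.8040

7.80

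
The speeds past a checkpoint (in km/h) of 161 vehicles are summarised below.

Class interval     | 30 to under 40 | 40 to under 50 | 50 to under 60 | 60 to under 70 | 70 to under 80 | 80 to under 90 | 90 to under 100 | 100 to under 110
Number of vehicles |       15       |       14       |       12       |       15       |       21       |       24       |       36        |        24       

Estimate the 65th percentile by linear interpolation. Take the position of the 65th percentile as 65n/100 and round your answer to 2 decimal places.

91.01

Cumulative frequencies: 15, 29, 41, 56, 77, 101, 137, 161
n = 161; position = 65n/100 = 104.65.
This falls in the class 90 to under 100: L = 90, F = 101, f = 36, h = 10.
65th percentile ≈ 90 + ((104.65 − 101) / 36) × 10 = 91.0139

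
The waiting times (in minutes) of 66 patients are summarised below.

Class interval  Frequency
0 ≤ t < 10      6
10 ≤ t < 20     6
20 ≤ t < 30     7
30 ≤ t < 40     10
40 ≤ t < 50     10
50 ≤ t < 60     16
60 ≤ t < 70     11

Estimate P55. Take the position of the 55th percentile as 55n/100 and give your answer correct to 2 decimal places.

47.30

Cumulative frequencies: 6, 12, 19, 29, 39, 55, 66
n = 66; position = 55n/100 = 36.3.
This falls in the class 40 ≤ t < 50: L = 40, F = 29, f = 10, h = 10.
55th percentile ≈ 40 + ((36.3 − 29) / 10) × 10 = 47.3000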